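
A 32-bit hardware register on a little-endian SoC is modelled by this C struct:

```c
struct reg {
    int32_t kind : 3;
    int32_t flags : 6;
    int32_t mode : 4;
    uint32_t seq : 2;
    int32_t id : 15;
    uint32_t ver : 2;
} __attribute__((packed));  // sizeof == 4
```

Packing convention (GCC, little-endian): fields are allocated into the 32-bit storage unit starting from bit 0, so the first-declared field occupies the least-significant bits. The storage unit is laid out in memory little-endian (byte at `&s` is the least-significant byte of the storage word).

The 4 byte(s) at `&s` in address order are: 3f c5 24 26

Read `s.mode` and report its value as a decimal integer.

[0]=0x3f [1]=0xc5 [2]=0x24 [3]=0x26 (little-endian) → word 0x2624c53f
kind:3 @ bit 0 → (0x2624c53f>>0)&0x7 = 0x7
flags:6 @ bit 3 → (0x2624c53f>>3)&0x3f = 0x27
mode:4 @ bit 9 → (0x2624c53f>>9)&0xf = 0x2  ←
seq:2 @ bit 13 → (0x2624c53f>>13)&0x3 = 0x2
id:15 @ bit 15 → (0x2624c53f>>15)&0x7fff = 0x4c49
ver:2 @ bit 30 → (0x2624c53f>>30)&0x3 = 0x0
mode signed 4b, MSB=0: value = 2

2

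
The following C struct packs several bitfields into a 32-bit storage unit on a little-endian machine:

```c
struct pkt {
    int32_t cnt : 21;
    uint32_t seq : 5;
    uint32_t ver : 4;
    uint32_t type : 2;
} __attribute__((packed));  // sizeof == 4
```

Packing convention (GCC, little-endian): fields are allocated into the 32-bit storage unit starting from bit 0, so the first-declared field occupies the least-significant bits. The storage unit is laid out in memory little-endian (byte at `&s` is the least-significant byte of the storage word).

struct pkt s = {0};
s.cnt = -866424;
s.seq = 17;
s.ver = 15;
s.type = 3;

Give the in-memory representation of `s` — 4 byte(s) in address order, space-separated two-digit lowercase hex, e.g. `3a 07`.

88 c7 32 fe

[0+:21] cnt=-866424 & 0x1fffff = 0x12c788; word=0x0012c788
[21+:5] seq=17 & 0x1f = 0x11; word=0x0232c788
[26+:4] ver=15 & 0xf = 0xf; word=0x3e32c788
[30+:2] type=3 & 0x3 = 0x3; word=0xfe32c788
word = 0xfe32c788 → little-endian bytes:
  [0]=0x88  [1]=0xc7  [2]=0x32  [3]=0xfe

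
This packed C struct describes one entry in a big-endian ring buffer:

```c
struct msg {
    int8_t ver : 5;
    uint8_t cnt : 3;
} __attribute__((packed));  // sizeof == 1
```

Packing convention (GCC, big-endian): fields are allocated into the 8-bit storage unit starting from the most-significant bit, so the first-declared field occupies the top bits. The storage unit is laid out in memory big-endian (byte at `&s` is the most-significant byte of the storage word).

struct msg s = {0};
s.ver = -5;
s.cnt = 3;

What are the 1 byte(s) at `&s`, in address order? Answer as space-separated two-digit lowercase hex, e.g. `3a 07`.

db

ver:5 = -5 → 0x1b << 3 → word 0xd8
cnt:3 = 3 → 0x3 << 0 → word 0xdb
word = 0xdb → big-endian bytes:
  [0]=0xdb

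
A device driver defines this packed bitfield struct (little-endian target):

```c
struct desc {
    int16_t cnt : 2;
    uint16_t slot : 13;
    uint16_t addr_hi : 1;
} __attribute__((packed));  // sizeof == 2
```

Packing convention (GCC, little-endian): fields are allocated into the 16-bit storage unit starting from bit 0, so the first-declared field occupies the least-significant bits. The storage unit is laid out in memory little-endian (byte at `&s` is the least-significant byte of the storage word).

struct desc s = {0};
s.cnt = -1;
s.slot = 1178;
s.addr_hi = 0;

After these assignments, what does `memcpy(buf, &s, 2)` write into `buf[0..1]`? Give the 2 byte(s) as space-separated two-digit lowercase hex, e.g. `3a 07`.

cnt (2b) val=-1 bits=0x3 at bit 0: 0x0003
slot (13b) val=1178 bits=0x49a at bit 2: 0x126b
addr_hi (1b) val=0 bits=0x0 at bit 15: 0x126b
word = 0x126b → little-endian bytes:
  [0]=0x6b  [1]=0x12

6b 12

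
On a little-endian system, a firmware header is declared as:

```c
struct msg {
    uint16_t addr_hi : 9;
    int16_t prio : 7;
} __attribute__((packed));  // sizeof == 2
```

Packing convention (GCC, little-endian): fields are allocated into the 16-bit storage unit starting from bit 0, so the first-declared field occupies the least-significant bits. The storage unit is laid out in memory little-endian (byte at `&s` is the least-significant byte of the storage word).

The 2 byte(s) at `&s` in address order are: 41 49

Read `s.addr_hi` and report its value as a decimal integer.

321

[0]=0x41 [1]=0x49 (little-endian) → word 0x4941
addr_hi:9 @ bit 0 → (0x4941>>0)&0x1ff = 0x141  ←
prio:7 @ bit 9 → (0x4941>>9)&0x7f = 0x24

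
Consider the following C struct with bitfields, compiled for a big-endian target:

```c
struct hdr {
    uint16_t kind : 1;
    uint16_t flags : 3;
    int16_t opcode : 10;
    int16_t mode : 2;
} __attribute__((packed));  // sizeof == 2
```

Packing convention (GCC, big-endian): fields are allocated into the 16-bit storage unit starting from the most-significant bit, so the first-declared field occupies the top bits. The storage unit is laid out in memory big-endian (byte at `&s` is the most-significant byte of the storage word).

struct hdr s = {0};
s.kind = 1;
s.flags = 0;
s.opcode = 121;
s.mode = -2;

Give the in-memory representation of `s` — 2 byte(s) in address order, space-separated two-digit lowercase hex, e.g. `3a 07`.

81 e6

kind (1b) val=1 bits=0x1 at bit 15: 0x8000
flags (3b) val=0 bits=0x0 at bit 12: 0x8000
opcode (10b) val=121 bits=0x79 at bit 2: 0x81e4
mode (2b) val=-2 bits=0x2 at bit 0: 0x81e6
word = 0x81e6 → big-endian bytes:
  [0]=0x81  [1]=0xe6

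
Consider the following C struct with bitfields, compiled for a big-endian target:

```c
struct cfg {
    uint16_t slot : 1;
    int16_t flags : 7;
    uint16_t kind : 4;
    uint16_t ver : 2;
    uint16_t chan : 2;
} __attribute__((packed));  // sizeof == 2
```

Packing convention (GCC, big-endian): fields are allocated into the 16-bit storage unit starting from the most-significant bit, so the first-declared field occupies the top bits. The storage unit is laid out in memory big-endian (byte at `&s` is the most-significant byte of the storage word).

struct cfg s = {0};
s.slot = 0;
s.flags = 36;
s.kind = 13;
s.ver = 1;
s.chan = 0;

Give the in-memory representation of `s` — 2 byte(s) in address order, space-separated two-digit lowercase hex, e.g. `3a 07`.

slot:1 = 0 → 0x0 << 15 → word 0x0000
flags:7 = 36 → 0x24 << 8 → word 0x2400
kind:4 = 13 → 0xd << 4 → word 0x24d0
ver:2 = 1 → 0x1 << 2 → word 0x24d4
chan:2 = 0 → 0x0 << 0 → word 0x24d4
word = 0x24d4 → big-endian bytes:
  [0]=0x24  [1]=0xd4

24 d4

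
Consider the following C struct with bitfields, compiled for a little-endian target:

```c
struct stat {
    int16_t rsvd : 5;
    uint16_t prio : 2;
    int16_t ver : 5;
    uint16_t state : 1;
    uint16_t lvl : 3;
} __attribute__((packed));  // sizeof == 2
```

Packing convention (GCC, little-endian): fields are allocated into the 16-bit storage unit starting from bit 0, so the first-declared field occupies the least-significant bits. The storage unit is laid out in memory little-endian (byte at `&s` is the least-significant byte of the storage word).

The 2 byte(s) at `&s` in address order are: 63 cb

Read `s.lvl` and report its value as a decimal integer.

[0]=0x63 [1]=0xcb (little-endian) → word 0xcb63
rsvd [0+:5] = (word>>0) & 0x1f = 3
prio [5+:2] = (word>>5) & 0x3 = 3
ver [7+:5] = (word>>7) & 0x1f = 22
state [12+:1] = (word>>12) & 0x1 = 0
lvl [13+:3] = (word>>13) & 0x7 = 6  ←

6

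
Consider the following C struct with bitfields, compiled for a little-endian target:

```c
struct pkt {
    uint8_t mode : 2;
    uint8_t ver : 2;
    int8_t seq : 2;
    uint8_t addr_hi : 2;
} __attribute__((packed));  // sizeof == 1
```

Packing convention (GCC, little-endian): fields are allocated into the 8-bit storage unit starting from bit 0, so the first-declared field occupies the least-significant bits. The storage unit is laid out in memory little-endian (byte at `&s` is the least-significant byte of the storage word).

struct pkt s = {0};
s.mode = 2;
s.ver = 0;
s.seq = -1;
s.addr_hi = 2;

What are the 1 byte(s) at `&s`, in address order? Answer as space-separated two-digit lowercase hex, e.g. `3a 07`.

mode:2 = 2 → 0x2 << 0 → word 0x02
ver:2 = 0 → 0x0 << 2 → word 0x02
seq:2 = -1 → 0x3 << 4 → word 0x32
addr_hi:2 = 2 → 0x2 << 6 → word 0xb2
word = 0xb2 → little-endian bytes:
  [0]=0xb2

b2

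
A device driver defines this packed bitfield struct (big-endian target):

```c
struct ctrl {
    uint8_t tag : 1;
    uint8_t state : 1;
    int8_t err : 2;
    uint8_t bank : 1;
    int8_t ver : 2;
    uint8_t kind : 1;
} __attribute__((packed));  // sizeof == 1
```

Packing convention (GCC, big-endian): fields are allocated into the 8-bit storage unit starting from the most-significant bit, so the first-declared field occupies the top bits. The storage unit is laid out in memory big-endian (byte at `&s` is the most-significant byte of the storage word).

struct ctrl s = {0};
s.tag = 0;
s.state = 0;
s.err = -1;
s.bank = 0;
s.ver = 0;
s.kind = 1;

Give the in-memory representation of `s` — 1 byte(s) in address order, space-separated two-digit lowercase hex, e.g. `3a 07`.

[7+:1] tag=0 & 0x1 = 0x0; word=0x00
[6+:1] state=0 & 0x1 = 0x0; word=0x00
[4+:2] err=-1 & 0x3 = 0x3; word=0x30
[3+:1] bank=0 & 0x1 = 0x0; word=0x30
[1+:2] ver=0 & 0x3 = 0x0; word=0x30
[0+:1] kind=1 & 0x1 = 0x1; word=0x31
word = 0x31 → big-endian bytes:
  [0]=0x31

31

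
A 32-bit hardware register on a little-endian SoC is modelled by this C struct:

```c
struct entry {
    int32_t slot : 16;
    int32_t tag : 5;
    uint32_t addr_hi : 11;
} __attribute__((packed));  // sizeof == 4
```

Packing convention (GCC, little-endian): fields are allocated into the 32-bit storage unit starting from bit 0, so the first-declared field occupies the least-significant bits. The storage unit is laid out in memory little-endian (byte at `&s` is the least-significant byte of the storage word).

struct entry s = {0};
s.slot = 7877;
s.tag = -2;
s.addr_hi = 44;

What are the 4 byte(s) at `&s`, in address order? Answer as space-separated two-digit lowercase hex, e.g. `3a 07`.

c5 1e 9e 05

slot:16 = 7877 → 0x1ec5 << 0 → word 0x00001ec5
tag:5 = -2 → 0x1e << 16 → word 0x001e1ec5
addr_hi:11 = 44 → 0x2c << 21 → word 0x059e1ec5
word = 0x059e1ec5 → little-endian bytes:
  [0]=0xc5  [1]=0x1e  [2]=0x9e  [3]=0x05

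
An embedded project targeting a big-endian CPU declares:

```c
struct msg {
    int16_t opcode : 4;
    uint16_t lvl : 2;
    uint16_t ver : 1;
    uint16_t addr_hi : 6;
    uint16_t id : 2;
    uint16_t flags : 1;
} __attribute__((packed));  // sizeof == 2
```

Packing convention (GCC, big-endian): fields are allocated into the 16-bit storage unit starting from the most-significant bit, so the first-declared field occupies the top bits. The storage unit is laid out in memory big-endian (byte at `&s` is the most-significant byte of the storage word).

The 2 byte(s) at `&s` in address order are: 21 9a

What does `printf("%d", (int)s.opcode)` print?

2

[0]=0x21 [1]=0x9a (big-endian) → word 0x219a
opcode:4 @ bit 12 → (0x219a>>12)&0xf = 0x2  ←
lvl:2 @ bit 10 → (0x219a>>10)&0x3 = 0x0
ver:1 @ bit 9 → (0x219a>>9)&0x1 = 0x0
addr_hi:6 @ bit 3 → (0x219a>>3)&0x3f = 0x33
id:2 @ bit 1 → (0x219a>>1)&0x3 = 0x1
flags:1 @ bit 0 → (0x219a>>0)&0x1 = 0x0
opcode signed 4b, MSB=0: value = 2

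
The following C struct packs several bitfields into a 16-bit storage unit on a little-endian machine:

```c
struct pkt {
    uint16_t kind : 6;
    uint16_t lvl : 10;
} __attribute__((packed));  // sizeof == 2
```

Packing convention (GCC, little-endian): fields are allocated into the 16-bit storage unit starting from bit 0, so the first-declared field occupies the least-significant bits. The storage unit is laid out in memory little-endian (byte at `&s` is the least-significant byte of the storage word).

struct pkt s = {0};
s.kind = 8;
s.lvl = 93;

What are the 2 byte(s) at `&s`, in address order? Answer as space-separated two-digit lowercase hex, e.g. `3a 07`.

kind:6 = 8 → 0x8 << 0 → word 0x0008
lvl:10 = 93 → 0x5d << 6 → word 0x1748
word = 0x1748 → little-endian bytes:
  [0]=0x48  [1]=0x17

48 17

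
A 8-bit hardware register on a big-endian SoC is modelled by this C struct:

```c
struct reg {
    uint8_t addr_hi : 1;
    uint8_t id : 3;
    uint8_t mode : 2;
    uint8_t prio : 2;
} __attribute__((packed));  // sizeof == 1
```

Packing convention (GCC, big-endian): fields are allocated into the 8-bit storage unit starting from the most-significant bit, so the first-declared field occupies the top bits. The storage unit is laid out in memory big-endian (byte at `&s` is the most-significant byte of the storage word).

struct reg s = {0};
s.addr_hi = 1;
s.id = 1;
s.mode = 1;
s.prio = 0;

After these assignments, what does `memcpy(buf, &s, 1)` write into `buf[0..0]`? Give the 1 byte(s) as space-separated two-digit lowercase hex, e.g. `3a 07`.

[7+:1] addr_hi=1 & 0x1 = 0x1; word=0x80
[4+:3] id=1 & 0x7 = 0x1; word=0x90
[2+:2] mode=1 & 0x3 = 0x1; word=0x94
[0+:2] prio=0 & 0x3 = 0x0; word=0x94
word = 0x94 → big-endian bytes:
  [0]=0x94

94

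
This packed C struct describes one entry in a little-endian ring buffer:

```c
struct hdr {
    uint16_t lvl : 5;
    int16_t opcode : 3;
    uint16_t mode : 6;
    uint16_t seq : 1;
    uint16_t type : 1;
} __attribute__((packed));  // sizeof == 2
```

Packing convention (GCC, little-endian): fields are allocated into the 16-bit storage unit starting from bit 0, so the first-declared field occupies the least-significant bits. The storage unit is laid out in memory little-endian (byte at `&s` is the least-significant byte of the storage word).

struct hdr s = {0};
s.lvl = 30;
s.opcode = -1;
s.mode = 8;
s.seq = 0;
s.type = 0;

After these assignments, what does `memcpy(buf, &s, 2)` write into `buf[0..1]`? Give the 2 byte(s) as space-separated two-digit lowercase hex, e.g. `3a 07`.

fe 08

[0+:5] lvl=30 & 0x1f = 0x1e; word=0x001e
[5+:3] opcode=-1 & 0x7 = 0x7; word=0x00fe
[8+:6] mode=8 & 0x3f = 0x8; word=0x08fe
[14+:1] seq=0 & 0x1 = 0x0; word=0x08fe
[15+:1] type=0 & 0x1 = 0x0; word=0x08fe
word = 0x08fe → little-endian bytes:
  [0]=0xfe  [1]=0x08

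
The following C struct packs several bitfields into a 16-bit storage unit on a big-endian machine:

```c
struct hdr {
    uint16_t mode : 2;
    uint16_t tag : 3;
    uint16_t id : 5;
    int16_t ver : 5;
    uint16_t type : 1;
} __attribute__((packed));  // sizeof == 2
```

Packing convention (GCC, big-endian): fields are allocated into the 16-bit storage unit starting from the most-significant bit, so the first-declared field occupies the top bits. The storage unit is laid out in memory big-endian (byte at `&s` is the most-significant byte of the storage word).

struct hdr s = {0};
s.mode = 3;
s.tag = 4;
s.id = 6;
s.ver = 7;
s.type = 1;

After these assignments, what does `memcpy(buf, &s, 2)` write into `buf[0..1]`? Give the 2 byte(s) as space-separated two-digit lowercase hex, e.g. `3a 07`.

e1 8f

mode:2 = 3 → 0x3 << 14 → word 0xc000
tag:3 = 4 → 0x4 << 11 → word 0xe000
id:5 = 6 → 0x6 << 6 → word 0xe180
ver:5 = 7 → 0x7 << 1 → word 0xe18e
type:1 = 1 → 0x1 << 0 → word 0xe18f
word = 0xe18f → big-endian bytes:
  [0]=0xe1  [1]=0x8f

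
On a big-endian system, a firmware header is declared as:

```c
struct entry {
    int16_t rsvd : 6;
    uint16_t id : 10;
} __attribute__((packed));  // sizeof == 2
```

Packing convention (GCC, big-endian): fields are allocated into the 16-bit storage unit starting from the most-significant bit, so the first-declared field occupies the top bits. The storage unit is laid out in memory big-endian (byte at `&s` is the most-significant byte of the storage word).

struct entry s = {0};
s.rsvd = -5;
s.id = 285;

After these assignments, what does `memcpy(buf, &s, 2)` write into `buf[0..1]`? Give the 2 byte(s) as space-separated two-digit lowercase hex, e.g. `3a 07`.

rsvd (6b) val=-5 bits=0x3b at bit 10: 0xec00
id (10b) val=285 bits=0x11d at bit 0: 0xed1d
word = 0xed1d → big-endian bytes:
  [0]=0xed  [1]=0x1d

ed 1d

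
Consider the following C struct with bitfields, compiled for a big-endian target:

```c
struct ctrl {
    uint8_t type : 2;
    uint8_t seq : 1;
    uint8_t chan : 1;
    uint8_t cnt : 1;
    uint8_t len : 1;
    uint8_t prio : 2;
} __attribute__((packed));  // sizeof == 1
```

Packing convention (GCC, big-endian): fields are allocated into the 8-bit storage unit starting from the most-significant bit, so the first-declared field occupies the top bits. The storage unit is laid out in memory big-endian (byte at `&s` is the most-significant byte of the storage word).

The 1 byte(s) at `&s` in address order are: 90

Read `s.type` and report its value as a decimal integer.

2

[0]=0x90 (big-endian) → word 0x90
type:2 @ bit 6 → (0x90>>6)&0x3 = 0x2  ←
seq:1 @ bit 5 → (0x90>>5)&0x1 = 0x0
chan:1 @ bit 4 → (0x90>>4)&0x1 = 0x1
cnt:1 @ bit 3 → (0x90>>3)&0x1 = 0x0
len:1 @ bit 2 → (0x90>>2)&0x1 = 0x0
prio:2 @ bit 0 → (0x90>>0)&0x3 = 0x0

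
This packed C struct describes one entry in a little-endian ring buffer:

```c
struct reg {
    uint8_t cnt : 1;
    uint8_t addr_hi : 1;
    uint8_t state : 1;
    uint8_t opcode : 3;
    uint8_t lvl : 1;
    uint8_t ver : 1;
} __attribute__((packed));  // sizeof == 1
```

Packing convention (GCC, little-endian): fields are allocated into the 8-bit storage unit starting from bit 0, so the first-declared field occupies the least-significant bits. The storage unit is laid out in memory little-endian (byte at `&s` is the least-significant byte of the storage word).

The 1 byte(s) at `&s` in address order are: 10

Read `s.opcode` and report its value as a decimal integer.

[0]=0x10 (little-endian) → word 0x10
cnt:1 @ bit 0 → (0x10>>0)&0x1 = 0x0
addr_hi:1 @ bit 1 → (0x10>>1)&0x1 = 0x0
state:1 @ bit 2 → (0x10>>2)&0x1 = 0x0
opcode:3 @ bit 3 → (0x10>>3)&0x7 = 0x2  ←
lvl:1 @ bit 6 → (0x10>>6)&0x1 = 0x0
ver:1 @ bit 7 → (0x10>>7)&0x1 = 0x0

2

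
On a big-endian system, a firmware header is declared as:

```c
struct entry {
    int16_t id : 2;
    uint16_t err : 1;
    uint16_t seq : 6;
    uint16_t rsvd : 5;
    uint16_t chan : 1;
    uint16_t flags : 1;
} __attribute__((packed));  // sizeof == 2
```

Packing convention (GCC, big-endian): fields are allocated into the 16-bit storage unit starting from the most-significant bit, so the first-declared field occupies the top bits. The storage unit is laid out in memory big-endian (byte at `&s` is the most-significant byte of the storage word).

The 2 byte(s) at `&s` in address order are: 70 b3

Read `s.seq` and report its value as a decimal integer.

33

[0]=0x70 [1]=0xb3 (big-endian) → word 0x70b3
id [14+:2] = (word>>14) & 0x3 = 1
err [13+:1] = (word>>13) & 0x1 = 1
seq [7+:6] = (word>>7) & 0x3f = 33  ←
rsvd [2+:5] = (word>>2) & 0x1f = 12
chan [1+:1] = (word>>1) & 0x1 = 1
flags [0+:1] = (word>>0) & 0x1 = 1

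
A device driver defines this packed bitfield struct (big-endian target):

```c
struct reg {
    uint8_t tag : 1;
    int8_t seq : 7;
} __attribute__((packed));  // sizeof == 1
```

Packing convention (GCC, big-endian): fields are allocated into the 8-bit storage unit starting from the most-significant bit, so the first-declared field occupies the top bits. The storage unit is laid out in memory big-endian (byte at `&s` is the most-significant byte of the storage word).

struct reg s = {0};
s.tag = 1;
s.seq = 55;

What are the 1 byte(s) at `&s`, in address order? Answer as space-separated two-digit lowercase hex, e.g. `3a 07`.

tag:1 = 1 → 0x1 << 7 → word 0x80
seq:7 = 55 → 0x37 << 0 → word 0xb7
word = 0xb7 → big-endian bytes:
  [0]=0xb7

b7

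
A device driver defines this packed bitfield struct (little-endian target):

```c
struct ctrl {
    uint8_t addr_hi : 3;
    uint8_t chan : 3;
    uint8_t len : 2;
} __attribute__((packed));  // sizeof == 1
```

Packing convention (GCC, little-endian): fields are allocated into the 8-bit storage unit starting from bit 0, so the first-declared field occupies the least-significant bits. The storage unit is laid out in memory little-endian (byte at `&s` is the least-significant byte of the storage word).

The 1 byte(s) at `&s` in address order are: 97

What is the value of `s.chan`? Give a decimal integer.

2

[0]=0x97 (little-endian) → word 0x97
addr_hi:3 @ bit 0 → (0x97>>0)&0x7 = 0x7
chan:3 @ bit 3 → (0x97>>3)&0x7 = 0x2  ←
len:2 @ bit 6 → (0x97>>6)&0x3 = 0x2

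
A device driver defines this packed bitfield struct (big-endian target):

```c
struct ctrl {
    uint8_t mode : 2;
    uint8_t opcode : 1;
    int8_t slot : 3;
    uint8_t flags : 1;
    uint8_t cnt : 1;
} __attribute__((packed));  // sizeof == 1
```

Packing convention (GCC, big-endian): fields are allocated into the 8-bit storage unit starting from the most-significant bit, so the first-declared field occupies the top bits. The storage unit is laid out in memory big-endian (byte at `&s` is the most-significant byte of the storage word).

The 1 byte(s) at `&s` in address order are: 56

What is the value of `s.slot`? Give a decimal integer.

-3

[0]=0x56 (big-endian) → word 0x56
mode:2 @ bit 6 → (0x56>>6)&0x3 = 0x1
opcode:1 @ bit 5 → (0x56>>5)&0x1 = 0x0
slot:3 @ bit 2 → (0x56>>2)&0x7 = 0x5  ←
flags:1 @ bit 1 → (0x56>>1)&0x1 = 0x1
cnt:1 @ bit 0 → (0x56>>0)&0x1 = 0x0
slot signed 3b, MSB=1: 5 - 8 = -3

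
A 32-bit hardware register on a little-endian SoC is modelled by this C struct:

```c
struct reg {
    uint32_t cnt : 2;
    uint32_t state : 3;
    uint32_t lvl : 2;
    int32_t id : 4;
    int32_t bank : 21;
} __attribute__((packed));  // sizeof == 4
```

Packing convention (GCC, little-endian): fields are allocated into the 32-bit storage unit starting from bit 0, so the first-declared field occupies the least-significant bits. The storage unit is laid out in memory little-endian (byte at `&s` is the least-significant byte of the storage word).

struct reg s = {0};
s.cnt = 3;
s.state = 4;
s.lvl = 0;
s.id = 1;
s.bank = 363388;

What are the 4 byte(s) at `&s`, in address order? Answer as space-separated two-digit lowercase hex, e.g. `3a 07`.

cnt:2 = 3 → 0x3 << 0 → word 0x00000003
state:3 = 4 → 0x4 << 2 → word 0x00000013
lvl:2 = 0 → 0x0 << 5 → word 0x00000013
id:4 = 1 → 0x1 << 7 → word 0x00000093
bank:21 = 363388 → 0x58b7c << 11 → word 0x2c5be093
word = 0x2c5be093 → little-endian bytes:
  [0]=0x93  [1]=0xe0  [2]=0x5b  [3]=0x2c

93 e0 5b 2c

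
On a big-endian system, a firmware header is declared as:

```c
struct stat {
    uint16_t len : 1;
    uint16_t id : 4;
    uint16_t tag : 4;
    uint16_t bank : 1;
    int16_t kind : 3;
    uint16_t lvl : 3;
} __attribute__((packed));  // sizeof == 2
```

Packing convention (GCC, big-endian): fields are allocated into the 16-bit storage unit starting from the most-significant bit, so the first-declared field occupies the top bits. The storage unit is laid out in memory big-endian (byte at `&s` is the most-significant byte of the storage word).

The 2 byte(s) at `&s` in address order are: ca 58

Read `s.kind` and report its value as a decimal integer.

[0]=0xca [1]=0x58 (big-endian) → word 0xca58
len:1 @ bit 15 → (0xca58>>15)&0x1 = 0x1
id:4 @ bit 11 → (0xca58>>11)&0xf = 0x9
tag:4 @ bit 7 → (0xca58>>7)&0xf = 0x4
bank:1 @ bit 6 → (0xca58>>6)&0x1 = 0x1
kind:3 @ bit 3 → (0xca58>>3)&0x7 = 0x3  ←
lvl:3 @ bit 0 → (0xca58>>0)&0x7 = 0x0
kind signed 3b, MSB=0: value = 3

3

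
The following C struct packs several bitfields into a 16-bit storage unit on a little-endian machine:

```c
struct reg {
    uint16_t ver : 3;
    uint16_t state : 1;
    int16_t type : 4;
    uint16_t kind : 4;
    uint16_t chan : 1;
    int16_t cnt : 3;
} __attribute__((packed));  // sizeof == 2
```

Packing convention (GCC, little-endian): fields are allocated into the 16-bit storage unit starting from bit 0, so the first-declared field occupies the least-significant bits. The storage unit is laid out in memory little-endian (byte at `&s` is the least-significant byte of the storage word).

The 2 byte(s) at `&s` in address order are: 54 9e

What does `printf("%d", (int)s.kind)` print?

[0]=0x54 [1]=0x9e (little-endian) → word 0x9e54
ver:3 @ bit 0 → (0x9e54>>0)&0x7 = 0x4
state:1 @ bit 3 → (0x9e54>>3)&0x1 = 0x0
type:4 @ bit 4 → (0x9e54>>4)&0xf = 0x5
kind:4 @ bit 8 → (0x9e54>>8)&0xf = 0xe  ←
chan:1 @ bit 12 → (0x9e54>>12)&0x1 = 0x1
cnt:3 @ bit 13 → (0x9e54>>13)&0x7 = 0x4

14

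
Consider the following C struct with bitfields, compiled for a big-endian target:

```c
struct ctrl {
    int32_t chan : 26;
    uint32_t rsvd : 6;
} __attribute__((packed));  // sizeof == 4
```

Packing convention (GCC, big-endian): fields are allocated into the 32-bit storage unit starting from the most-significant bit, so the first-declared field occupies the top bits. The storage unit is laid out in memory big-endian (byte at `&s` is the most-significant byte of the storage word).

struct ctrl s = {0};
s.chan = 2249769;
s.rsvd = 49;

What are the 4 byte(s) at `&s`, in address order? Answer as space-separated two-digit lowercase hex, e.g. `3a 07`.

08 95 0a 71

chan (26b) val=2249769 bits=0x225429 at bit 6: 0x08950a40
rsvd (6b) val=49 bits=0x31 at bit 0: 0x08950a71
word = 0x08950a71 → big-endian bytes:
  [0]=0x08  [1]=0x95  [2]=0x0a  [3]=0x71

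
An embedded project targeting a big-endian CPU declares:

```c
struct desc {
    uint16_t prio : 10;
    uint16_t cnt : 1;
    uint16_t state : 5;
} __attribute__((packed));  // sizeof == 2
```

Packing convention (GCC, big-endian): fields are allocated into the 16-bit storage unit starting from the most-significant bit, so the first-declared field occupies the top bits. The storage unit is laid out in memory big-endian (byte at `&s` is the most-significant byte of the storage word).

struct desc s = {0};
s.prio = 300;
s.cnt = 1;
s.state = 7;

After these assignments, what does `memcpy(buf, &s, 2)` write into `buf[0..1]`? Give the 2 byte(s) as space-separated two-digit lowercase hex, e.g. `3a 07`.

4b 27

[6+:10] prio=300 & 0x3ff = 0x12c; word=0x4b00
[5+:1] cnt=1 & 0x1 = 0x1; word=0x4b20
[0+:5] state=7 & 0x1f = 0x7; word=0x4b27
word = 0x4b27 → big-endian bytes:
  [0]=0x4b  [1]=0x27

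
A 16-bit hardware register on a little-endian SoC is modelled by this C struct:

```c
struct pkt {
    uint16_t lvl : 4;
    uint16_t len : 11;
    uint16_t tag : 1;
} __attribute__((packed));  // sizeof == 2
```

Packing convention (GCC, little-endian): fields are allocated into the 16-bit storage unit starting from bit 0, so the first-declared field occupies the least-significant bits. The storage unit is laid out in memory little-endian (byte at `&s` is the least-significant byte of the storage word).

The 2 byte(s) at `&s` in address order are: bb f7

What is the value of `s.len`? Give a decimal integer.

1915

[0]=0xbb [1]=0xf7 (little-endian) → word 0xf7bb
lvl [0+:4] = (word>>0) & 0xf = 11
len [4+:11] = (word>>4) & 0x7ff = 1915  ←
tag [15+:1] = (word>>15) & 0x1 = 1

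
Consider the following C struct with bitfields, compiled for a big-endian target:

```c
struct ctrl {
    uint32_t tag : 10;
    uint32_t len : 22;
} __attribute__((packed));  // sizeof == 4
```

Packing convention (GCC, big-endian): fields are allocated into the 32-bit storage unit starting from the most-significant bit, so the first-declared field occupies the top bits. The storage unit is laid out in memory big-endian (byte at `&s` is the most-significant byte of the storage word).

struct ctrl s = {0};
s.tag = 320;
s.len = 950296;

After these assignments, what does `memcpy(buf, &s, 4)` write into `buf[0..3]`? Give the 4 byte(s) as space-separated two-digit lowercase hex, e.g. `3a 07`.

[22+:10] tag=320 & 0x3ff = 0x140; word=0x50000000
[0+:22] len=950296 & 0x3fffff = 0xe8018; word=0x500e8018
word = 0x500e8018 → big-endian bytes:
  [0]=0x50  [1]=0x0e  [2]=0x80  [3]=0x18

50 0e 80 18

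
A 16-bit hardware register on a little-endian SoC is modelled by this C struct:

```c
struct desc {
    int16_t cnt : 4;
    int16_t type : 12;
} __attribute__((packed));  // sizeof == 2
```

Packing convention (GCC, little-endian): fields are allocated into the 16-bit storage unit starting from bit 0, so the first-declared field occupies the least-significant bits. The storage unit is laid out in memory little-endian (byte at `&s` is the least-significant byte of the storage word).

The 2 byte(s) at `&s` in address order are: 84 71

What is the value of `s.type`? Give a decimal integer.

[0]=0x84 [1]=0x71 (little-endian) → word 0x7184
cnt:4 @ bit 0 → (0x7184>>0)&0xf = 0x4
type:12 @ bit 4 → (0x7184>>4)&0xfff = 0x718  ←
type signed 12b, MSB=0: value = 1816

1816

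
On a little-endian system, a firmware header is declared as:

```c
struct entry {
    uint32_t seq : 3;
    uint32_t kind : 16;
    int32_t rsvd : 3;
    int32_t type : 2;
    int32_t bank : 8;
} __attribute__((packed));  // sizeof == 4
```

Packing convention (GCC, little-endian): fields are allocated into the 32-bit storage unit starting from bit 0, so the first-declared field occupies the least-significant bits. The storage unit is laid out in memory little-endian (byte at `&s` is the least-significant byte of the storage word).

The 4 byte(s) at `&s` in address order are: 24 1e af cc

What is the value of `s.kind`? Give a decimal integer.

[0]=0x24 [1]=0x1e [2]=0xaf [3]=0xcc (little-endian) → word 0xccaf1e24
seq:3 @ bit 0 → (0xccaf1e24>>0)&0x7 = 0x4
kind:16 @ bit 3 → (0xccaf1e24>>3)&0xffff = 0xe3c4  ←
rsvd:3 @ bit 19 → (0xccaf1e24>>19)&0x7 = 0x5
type:2 @ bit 22 → (0xccaf1e24>>22)&0x3 = 0x2
bank:8 @ bit 24 → (0xccaf1e24>>24)&0xff = 0xcc

58308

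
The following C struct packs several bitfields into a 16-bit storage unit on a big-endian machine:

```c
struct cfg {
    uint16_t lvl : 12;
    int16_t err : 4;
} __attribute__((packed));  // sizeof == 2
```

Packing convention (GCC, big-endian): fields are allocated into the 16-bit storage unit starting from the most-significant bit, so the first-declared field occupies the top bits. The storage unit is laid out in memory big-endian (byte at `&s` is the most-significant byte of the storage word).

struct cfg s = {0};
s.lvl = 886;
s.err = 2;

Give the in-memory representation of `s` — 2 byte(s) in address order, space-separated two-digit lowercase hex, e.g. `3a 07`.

lvl (12b) val=886 bits=0x376 at bit 4: 0x3760
err (4b) val=2 bits=0x2 at bit 0: 0x3762
word = 0x3762 → big-endian bytes:
  [0]=0x37  [1]=0x62

37 62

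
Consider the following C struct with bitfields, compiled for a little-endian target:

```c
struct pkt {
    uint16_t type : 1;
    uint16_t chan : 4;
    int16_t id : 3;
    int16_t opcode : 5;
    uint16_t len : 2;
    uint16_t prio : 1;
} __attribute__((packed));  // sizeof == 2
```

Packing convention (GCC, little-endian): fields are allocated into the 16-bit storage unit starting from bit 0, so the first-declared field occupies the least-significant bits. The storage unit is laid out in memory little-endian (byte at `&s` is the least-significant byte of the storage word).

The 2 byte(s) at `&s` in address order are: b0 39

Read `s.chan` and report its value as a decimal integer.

[0]=0xb0 [1]=0x39 (little-endian) → word 0x39b0
type [0+:1] = (word>>0) & 0x1 = 0
chan [1+:4] = (word>>1) & 0xf = 8  ←
id [5+:3] = (word>>5) & 0x7 = 5
opcode [8+:5] = (word>>8) & 0x1f = 25
len [13+:2] = (word>>13) & 0x3 = 1
prio [15+:1] = (word>>15) & 0x1 = 0

8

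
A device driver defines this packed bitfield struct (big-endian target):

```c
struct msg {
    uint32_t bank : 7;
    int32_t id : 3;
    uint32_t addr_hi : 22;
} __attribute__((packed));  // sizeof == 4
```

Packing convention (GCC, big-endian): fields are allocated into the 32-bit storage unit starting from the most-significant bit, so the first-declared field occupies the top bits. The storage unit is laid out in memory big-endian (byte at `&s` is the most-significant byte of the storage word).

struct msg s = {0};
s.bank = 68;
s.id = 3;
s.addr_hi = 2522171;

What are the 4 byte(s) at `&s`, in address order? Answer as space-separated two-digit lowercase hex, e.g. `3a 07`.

bank:7 = 68 → 0x44 << 25 → word 0x88000000
id:3 = 3 → 0x3 << 22 → word 0x88c00000
addr_hi:22 = 2522171 → 0x267c3b << 0 → word 0x88e67c3b
word = 0x88e67c3b → big-endian bytes:
  [0]=0x88  [1]=0xe6  [2]=0x7c  [3]=0x3b

88 e6 7c 3b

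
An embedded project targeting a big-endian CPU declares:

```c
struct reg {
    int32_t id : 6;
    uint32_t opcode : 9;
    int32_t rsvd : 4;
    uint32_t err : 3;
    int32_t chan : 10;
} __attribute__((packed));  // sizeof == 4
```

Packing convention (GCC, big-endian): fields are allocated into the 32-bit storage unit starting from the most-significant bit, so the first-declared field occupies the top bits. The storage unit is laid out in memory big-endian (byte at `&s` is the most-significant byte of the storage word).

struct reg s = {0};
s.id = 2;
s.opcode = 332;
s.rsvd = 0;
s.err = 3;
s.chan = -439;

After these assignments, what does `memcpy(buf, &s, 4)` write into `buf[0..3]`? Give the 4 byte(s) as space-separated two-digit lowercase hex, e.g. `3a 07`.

id:6 = 2 → 0x2 << 26 → word 0x08000000
opcode:9 = 332 → 0x14c << 17 → word 0x0a980000
rsvd:4 = 0 → 0x0 << 13 → word 0x0a980000
err:3 = 3 → 0x3 << 10 → word 0x0a980c00
chan:10 = -439 → 0x249 << 0 → word 0x0a980e49
word = 0x0a980e49 → big-endian bytes:
  [0]=0x0a  [1]=0x98  [2]=0x0e  [3]=0x49

0a 98 0e 49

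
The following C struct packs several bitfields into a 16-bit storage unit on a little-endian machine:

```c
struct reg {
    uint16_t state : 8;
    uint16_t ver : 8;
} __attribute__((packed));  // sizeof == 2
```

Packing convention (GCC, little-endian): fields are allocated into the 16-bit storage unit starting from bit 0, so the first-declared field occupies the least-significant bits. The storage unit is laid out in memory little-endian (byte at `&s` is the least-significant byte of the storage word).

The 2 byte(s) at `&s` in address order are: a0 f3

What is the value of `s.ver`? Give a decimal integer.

243

[0]=0xa0 [1]=0xf3 (little-endian) → word 0xf3a0
state [0+:8] = (word>>0) & 0xff = 160
ver [8+:8] = (word>>8) & 0xff = 243  ←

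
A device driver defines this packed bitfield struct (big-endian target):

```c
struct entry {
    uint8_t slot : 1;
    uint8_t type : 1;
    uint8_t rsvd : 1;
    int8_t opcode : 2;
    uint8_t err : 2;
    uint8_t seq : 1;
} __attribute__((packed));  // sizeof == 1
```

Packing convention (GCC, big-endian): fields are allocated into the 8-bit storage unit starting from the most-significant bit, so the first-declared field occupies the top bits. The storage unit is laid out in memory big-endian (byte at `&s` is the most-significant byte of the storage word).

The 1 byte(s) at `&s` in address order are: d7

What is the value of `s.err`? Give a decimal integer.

[0]=0xd7 (big-endian) → word 0xd7
slot:1 @ bit 7 → (0xd7>>7)&0x1 = 0x1
type:1 @ bit 6 → (0xd7>>6)&0x1 = 0x1
rsvd:1 @ bit 5 → (0xd7>>5)&0x1 = 0x0
opcode:2 @ bit 3 → (0xd7>>3)&0x3 = 0x2
err:2 @ bit 1 → (0xd7>>1)&0x3 = 0x3  ←
seq:1 @ bit 0 → (0xd7>>0)&0x1 = 0x1

3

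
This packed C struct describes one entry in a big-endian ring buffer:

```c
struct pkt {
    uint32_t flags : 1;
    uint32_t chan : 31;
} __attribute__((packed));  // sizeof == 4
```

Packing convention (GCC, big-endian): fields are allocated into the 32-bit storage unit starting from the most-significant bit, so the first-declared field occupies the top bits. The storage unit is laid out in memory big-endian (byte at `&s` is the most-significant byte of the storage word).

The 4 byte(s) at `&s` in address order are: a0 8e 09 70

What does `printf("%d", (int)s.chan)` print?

[0]=0xa0 [1]=0x8e [2]=0x09 [3]=0x70 (big-endian) → word 0xa08e0970
flags [31+:1] = (word>>31) & 0x1 = 1
chan [0+:31] = (word>>0) & 0x7fffffff = 546179440  ←

546179440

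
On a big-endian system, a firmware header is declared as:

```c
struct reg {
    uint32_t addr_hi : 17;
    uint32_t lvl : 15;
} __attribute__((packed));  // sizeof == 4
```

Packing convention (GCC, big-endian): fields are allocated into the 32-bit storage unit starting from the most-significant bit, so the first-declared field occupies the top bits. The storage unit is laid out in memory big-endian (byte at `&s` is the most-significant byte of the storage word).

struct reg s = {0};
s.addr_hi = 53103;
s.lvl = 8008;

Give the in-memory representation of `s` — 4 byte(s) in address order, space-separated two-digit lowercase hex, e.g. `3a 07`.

[15+:17] addr_hi=53103 & 0x1ffff = 0xcf6f; word=0x67b78000
[0+:15] lvl=8008 & 0x7fff = 0x1f48; word=0x67b79f48
word = 0x67b79f48 → big-endian bytes:
  [0]=0x67  [1]=0xb7  [2]=0x9f  [3]=0x48

67 b7 9f 48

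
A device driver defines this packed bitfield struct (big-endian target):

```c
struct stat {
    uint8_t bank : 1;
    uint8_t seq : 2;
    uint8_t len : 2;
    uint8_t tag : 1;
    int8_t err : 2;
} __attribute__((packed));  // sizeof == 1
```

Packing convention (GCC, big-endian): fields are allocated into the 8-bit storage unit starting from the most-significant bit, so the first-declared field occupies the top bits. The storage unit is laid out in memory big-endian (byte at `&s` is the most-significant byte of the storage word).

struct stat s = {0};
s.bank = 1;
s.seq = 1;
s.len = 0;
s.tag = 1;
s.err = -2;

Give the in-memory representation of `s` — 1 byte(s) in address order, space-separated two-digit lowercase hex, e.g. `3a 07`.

bank:1 = 1 → 0x1 << 7 → word 0x80
seq:2 = 1 → 0x1 << 5 → word 0xa0
len:2 = 0 → 0x0 << 3 → word 0xa0
tag:1 = 1 → 0x1 << 2 → word 0xa4
err:2 = -2 → 0x2 << 0 → word 0xa6
word = 0xa6 → big-endian bytes:
  [0]=0xa6

a6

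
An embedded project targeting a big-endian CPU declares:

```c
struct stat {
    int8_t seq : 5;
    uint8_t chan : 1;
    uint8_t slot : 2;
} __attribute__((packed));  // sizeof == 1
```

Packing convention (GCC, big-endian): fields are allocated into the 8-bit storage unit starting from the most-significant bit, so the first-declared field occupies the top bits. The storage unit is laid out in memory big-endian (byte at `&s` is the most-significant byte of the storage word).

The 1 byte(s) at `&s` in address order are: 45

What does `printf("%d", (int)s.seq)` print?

8

[0]=0x45 (big-endian) → word 0x45
seq [3+:5] = (word>>3) & 0x1f = 8  ←
chan [2+:1] = (word>>2) & 0x1 = 1
slot [0+:2] = (word>>0) & 0x3 = 1
seq signed 5b, MSB=0: value = 8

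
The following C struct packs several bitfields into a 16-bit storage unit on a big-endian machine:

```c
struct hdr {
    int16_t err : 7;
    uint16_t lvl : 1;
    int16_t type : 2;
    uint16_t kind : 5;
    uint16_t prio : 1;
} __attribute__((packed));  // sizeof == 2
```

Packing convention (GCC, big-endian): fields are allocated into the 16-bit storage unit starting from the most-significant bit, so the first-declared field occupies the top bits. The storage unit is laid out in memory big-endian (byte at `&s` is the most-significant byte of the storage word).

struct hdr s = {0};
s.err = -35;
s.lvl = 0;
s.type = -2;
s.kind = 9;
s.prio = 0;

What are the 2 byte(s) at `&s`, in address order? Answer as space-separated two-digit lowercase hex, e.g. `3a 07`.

ba 92

err (7b) val=-35 bits=0x5d at bit 9: 0xba00
lvl (1b) val=0 bits=0x0 at bit 8: 0xba00
type (2b) val=-2 bits=0x2 at bit 6: 0xba80
kind (5b) val=9 bits=0x9 at bit 1: 0xba92
prio (1b) val=0 bits=0x0 at bit 0: 0xba92
word = 0xba92 → big-endian bytes:
  [0]=0xba  [1]=0x92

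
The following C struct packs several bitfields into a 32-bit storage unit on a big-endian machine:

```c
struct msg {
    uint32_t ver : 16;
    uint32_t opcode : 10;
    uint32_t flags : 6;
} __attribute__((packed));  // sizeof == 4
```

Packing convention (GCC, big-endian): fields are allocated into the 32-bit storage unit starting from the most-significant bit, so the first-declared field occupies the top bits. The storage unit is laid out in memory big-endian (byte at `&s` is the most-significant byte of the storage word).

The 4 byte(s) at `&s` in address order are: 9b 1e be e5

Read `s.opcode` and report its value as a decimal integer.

763

[0]=0x9b [1]=0x1e [2]=0xbe [3]=0xe5 (big-endian) → word 0x9b1ebee5
ver:16 @ bit 16 → (0x9b1ebee5>>16)&0xffff = 0x9b1e
opcode:10 @ bit 6 → (0x9b1ebee5>>6)&0x3ff = 0x2fb  ←
flags:6 @ bit 0 → (0x9b1ebee5>>0)&0x3f = 0x25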